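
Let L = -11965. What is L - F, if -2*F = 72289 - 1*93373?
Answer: -22507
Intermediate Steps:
F = 10542 (F = -(72289 - 1*93373)/2 = -(72289 - 93373)/2 = -½*(-21084) = 10542)
L - F = -11965 - 1*10542 = -11965 - 10542 = -22507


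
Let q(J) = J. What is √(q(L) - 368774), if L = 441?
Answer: 7*I*√7517 ≈ 606.9*I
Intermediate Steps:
√(q(L) - 368774) = √(441 - 368774) = √(-368333) = 7*I*√7517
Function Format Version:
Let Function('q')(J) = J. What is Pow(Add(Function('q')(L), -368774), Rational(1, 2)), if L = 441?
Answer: Mul(7, I, Pow(7517, Rational(1, 2))) ≈ Mul(606.90, I)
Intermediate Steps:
Pow(Add(Function('q')(L), -368774), Rational(1, 2)) = Pow(Add(441, -368774), Rational(1, 2)) = Pow(-368333, Rational(1, 2)) = Mul(7, I, Pow(7517, Rational(1, 2)))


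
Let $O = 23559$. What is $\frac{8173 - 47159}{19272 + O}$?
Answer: $- \frac{38986}{42831} \approx -0.91023$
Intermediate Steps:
$\frac{8173 - 47159}{19272 + O} = \frac{8173 - 47159}{19272 + 23559} = - \frac{38986}{42831}$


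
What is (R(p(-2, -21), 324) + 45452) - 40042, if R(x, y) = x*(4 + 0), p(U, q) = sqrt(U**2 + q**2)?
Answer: 5410 + 4*sqrt(445) ≈ 5494.4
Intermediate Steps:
R(x, y) = 4*x (R(x, y) = x*4 = 4*x)
(R(p(-2, -21), 324) + 45452) - 40042 = (4*sqrt((-2)**2 + (-21)**2) + 45452) - 40042 = (4*sqrt(4 + 441) + 45452) - 40042 = (4*sqrt(445) + 45452) - 40042 = (45452 + 4*sqrt(445)) - 40042 = 5410 + 4*sqrt(445)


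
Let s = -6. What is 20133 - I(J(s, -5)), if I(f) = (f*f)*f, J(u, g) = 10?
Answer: 19133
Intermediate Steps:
I(f) = f³ (I(f) = f²*f = f³)
20133 - I(J(s, -5)) = 20133 - 1*10³ = 20133 - 1*1000 = 20133 - 1000 = 19133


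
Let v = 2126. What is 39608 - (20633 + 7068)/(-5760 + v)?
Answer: 143963173/3634 ≈ 39616.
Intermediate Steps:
39608 - (20633 + 7068)/(-5760 + v) = 39608 - (20633 + 7068)/(-5760 + 2126) = 39608 - 27701/(-3634) = 39608 - 27701*(-1)/3634 = 39608 - 1*(-27701/3634) = 39608 + 27701/3634 = 143963173/3634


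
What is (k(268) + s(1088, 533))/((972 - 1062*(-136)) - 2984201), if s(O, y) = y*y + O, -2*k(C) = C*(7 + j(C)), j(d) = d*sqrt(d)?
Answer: -284239/2838797 + 71824*sqrt(67)/2838797 ≈ 0.10697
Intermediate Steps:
j(d) = d**(3/2)
k(C) = -C*(7 + C**(3/2))/2
s(O, y) = O + y**2 (s(O, y) = y**2 + O = O + y**2)
(k(268) + s(1088, 533))/((972 - 1062*(-136)) - 2984201) = (-1/2*268*(7 + 268**(3/2)) + (1088 + 533**2))/((972 - 1062*(-136)) - 2984201) = (-1/2*268*(7 + 536*sqrt(67)) + (1088 + 284089))/((972 + 144432) - 2984201) = ((-938 - 71824*sqrt(67)) + 285177)/(145404 - 2984201) = (284239 - 71824*sqrt(67))/(-2838797) = (284239 - 71824*sqrt(67))*(-1/2838797) = -284239/2838797 + 71824*sqrt(67)/2838797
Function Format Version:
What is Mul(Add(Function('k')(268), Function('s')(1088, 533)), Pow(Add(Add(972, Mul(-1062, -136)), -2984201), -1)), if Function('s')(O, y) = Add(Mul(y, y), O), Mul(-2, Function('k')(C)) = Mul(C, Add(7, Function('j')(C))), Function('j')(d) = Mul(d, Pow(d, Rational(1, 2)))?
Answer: Add(Rational(-284239, 2838797), Mul(Rational(71824, 2838797), Pow(67, Rational(1, 2)))) ≈ 0.10697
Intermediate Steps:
Function('j')(d) = Pow(d, Rational(3, 2))
Function('k')(C) = Mul(Rational(-1, 2), C, Add(7, Pow(C, Rational(3, 2)))) (Function('k')(C) = Mul(Rational(-1, 2), Mul(C, Add(7, Pow(C, Rational(3, 2))))) = Mul(Rational(-1, 2), C, Add(7, Pow(C, Rational(3, 2)))))
Function('s')(O, y) = Add(O, Pow(y, 2)) (Function('s')(O, y) = Add(Pow(y, 2), O) = Add(O, Pow(y, 2)))
Mul(Add(Function('k')(268), Function('s')(1088, 533)), Pow(Add(Add(972, Mul(-1062, -136)), -2984201), -1)) = Mul(Add(Mul(Rational(-1, 2), 268, Add(7, Pow(268, Rational(3, 2)))), Add(1088, Pow(533, 2))), Pow(Add(Add(972, Mul(-1062, -136)), -2984201), -1)) = Mul(Add(Mul(Rational(-1, 2), 268, Add(7, Mul(536, Pow(67, Rational(1, 2))))), Add(1088, 284089)), Pow(Add(Add(972, 144432), -2984201), -1)) = Mul(Add(Add(-938, Mul(-71824, Pow(67, Rational(1, 2)))), 285177), Pow(Add(145404, -2984201), -1)) = Mul(Add(284239, Mul(-71824, Pow(67, Rational(1, 2)))), Pow(-2838797, -1)) = Mul(Add(284239, Mul(-71824, Pow(67, Rational(1, 2)))), Rational(-1, 2838797)) = Add(Rational(-284239, 2838797), Mul(Rational(71824, 2838797), Pow(67, Rational(1, 2))))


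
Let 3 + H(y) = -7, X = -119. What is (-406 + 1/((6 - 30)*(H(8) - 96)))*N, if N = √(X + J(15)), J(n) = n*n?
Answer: -1032863*√106/2544 ≈ -4180.0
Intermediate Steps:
H(y) = -10 (H(y) = -3 - 7 = -10)
J(n) = n²
N = √106 (N = √(-119 + 15²) = √(-119 + 225) = √106 ≈ 10.296)
(-406 + 1/((6 - 30)*(H(8) - 96)))*N = (-406 + 1/((6 - 30)*(-10 - 96)))*√106 = (-406 + 1/(-24*(-106)))*√106 = (-406 + 1/2544)*√106 = -1032863*√106/2544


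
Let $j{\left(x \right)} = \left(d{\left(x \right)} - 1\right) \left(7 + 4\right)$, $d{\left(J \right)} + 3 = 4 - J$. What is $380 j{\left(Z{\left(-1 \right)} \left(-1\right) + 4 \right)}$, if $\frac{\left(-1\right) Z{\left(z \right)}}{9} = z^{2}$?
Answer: $-54340$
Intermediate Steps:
$d{\left(J \right)} = 1 - J$ ($d{\left(J \right)} = -3 - \left(-4 + J\right) = 1 - J$)
$Z{\left(z \right)} = - 9 z^{2}$
$j{\left(x \right)} = - 11 x$ ($j{\left(x \right)} = \left(\left(1 - x\right) - 1\right) \left(7 + 4\right) = - x 11 = - 11 x$)
$380 j{\left(Z{\left(-1 \right)} \left(-1\right) + 4 \right)} = 380 \left(- 11 \left(- 9 \left(-1\right)^{2} \left(-1\right) + 4\right)\right) = 380 \left(- 11 \left(\left(-9\right) 1 \left(-1\right) + 4\right)\right) = 380 \left(- 11 \left(\left(-9\right) \left(-1\right) + 4\right)\right) = 380 \left(- 11 \left(9 + 4\right)\right) = 380 \left(\left(-11\right) 13\right) = 380 \left(-143\right) = -54340$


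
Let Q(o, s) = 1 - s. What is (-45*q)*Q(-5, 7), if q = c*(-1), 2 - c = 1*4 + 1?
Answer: 810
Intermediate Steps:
c = -3 (c = 2 - (1*4 + 1) = 2 - (4 + 1) = 2 - 1*5 = 2 - 5 = -3)
q = 3 (q = -3*(-1) = 3)
(-45*q)*Q(-5, 7) = (-45*3)*(1 - 1*7) = -135*(1 - 7) = -135*(-6) = 810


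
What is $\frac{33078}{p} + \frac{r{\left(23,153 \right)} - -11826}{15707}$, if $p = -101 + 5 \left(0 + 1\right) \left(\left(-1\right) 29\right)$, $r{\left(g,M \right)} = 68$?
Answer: $- \frac{86105037}{643987} \approx -133.71$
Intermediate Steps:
$p = -246$ ($p = -101 + 5 \cdot 1 \left(-29\right) = -101 + 5 \left(-29\right) = -101 - 145 = -246$)
$\frac{33078}{p} + \frac{r{\left(23,153 \right)} - -11826}{15707} = \frac{33078}{-246} + \frac{68 - -11826}{15707} = 33078 \left(- \frac{1}{246}\right) + \left(68 + 11826\right) \frac{1}{15707} = - \frac{5513}{41} + 11894 \cdot \frac{1}{15707} = - \frac{5513}{41} + \frac{11894}{15707} = - \frac{86105037}{643987}$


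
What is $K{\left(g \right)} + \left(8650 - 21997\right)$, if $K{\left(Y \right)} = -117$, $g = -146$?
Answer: $-13464$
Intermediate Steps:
$K{\left(g \right)} + \left(8650 - 21997\right) = -117 + \left(8650 - 21997\right) = -117 - 13347 = -13464$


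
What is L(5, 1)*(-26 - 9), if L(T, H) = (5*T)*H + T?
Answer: -1050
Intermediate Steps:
L(T, H) = T + 5*H*T (L(T, H) = 5*H*T + T = T + 5*H*T)
L(5, 1)*(-26 - 9) = (5*(1 + 5*1))*(-26 - 9) = (5*(1 + 5))*(-35) = (5*6)*(-35) = 30*(-35) = -1050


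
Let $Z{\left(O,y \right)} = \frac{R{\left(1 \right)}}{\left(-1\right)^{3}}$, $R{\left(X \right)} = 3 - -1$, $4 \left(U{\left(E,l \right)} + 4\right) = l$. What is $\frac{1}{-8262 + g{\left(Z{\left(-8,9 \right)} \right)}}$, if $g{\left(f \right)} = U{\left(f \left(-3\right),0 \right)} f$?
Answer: $- \frac{1}{8246} \approx -0.00012127$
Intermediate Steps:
$U{\left(E,l \right)} = -4 + \frac{l}{4}$
$R{\left(X \right)} = 4$ ($R{\left(X \right)} = 3 + 1 = 4$)
$Z{\left(O,y \right)} = -4$ ($Z{\left(O,y \right)} = \frac{4}{\left(-1\right)^{3}} = \frac{4}{-1} = 4 \left(-1\right) = -4$)
$g{\left(f \right)} = - 4 f$ ($g{\left(f \right)} = \left(-4 + \frac{1}{4} \cdot 0\right) f = \left(-4 + 0\right) f = - 4 f$)
$\frac{1}{-8262 + g{\left(Z{\left(-8,9 \right)} \right)}} = \frac{1}{-8262 - -16} = \frac{1}{-8262 + 16} = \frac{1}{-8246} = - \frac{1}{8246}$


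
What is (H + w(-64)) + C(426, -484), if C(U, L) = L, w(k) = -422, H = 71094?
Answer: 70188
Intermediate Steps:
(H + w(-64)) + C(426, -484) = (71094 - 422) - 484 = 70672 - 484 = 70188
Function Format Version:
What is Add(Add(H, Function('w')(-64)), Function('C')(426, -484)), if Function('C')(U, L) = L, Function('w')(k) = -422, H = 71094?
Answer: 70188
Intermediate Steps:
Add(Add(H, Function('w')(-64)), Function('C')(426, -484)) = Add(Add(71094, -422), -484) = Add(70672, -484) = 70188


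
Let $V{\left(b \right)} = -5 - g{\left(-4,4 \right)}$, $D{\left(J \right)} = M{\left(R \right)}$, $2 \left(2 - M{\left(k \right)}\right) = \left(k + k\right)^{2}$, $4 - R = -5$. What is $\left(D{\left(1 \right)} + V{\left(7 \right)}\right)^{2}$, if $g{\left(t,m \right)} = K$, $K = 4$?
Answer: $28561$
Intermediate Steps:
$R = 9$ ($R = 4 - -5 = 4 + 5 = 9$)
$g{\left(t,m \right)} = 4$
$M{\left(k \right)} = 2 - 2 k^{2}$ ($M{\left(k \right)} = 2 - \frac{\left(k + k\right)^{2}}{2} = 2 - \frac{\left(2 k\right)^{2}}{2} = 2 - \frac{4 k^{2}}{2} = 2 - 2 k^{2}$)
$D{\left(J \right)} = -160$ ($D{\left(J \right)} = 2 - 2 \cdot 9^{2} = 2 - 162 = -160$)
$V{\left(b \right)} = -9$ ($V{\left(b \right)} = -5 - 4 = -9$)
$\left(D{\left(1 \right)} + V{\left(7 \right)}\right)^{2} = \left(-160 - 9\right)^{2} = \left(-169\right)^{2} = 28561$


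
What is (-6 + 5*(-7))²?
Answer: 1681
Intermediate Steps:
(-6 + 5*(-7))² = (-6 - 35)² = (-41)² = 1681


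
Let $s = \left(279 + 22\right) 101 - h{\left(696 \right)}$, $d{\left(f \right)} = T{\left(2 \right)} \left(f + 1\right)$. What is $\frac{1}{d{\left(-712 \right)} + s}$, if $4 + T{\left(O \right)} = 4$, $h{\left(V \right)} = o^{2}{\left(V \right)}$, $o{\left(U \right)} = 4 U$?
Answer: $- \frac{1}{7720255} \approx -1.2953 \cdot 10^{-7}$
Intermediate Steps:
$h{\left(V \right)} = 16 V^{2}$ ($h{\left(V \right)} = \left(4 V\right)^{2} = 16 V^{2}$)
$T{\left(O \right)} = 0$ ($T{\left(O \right)} = -4 + 4 = 0$)
$d{\left(f \right)} = 0$ ($d{\left(f \right)} = 0 \left(f + 1\right) = 0 \left(1 + f\right) = 0$)
$s = -7720255$ ($s = \left(279 + 22\right) 101 - 16 \cdot 696^{2} = 301 \cdot 101 - 16 \cdot 484416 = 30401 - 7750656 = -7720255$)
$\frac{1}{d{\left(-712 \right)} + s} = \frac{1}{0 - 7720255} = \frac{1}{-7720255} = - \frac{1}{7720255}$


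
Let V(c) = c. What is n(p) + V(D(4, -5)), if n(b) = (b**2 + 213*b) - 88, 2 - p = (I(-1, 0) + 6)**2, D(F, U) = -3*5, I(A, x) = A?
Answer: -4473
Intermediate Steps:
D(F, U) = -15
p = -23 (p = 2 - (-1 + 6)**2 = 2 - 1*5**2 = 2 - 1*25 = 2 - 25 = -23)
n(b) = -88 + b**2 + 213*b
n(p) + V(D(4, -5)) = (-88 + (-23)**2 + 213*(-23)) - 15 = (-88 + 529 - 4899) - 15 = -4458 - 15 = -4473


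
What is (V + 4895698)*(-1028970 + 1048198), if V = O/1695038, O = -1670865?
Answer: 79780745260985626/847519 ≈ 9.4134e+10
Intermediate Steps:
V = -1670865/1695038 ≈ -0.98574
(V + 4895698)*(-1028970 + 1048198) = (-1670865/1695038 + 4895698)*(-1028970 + 1048198) = (8298392475659/1695038)*19228 = 79780745260985626/847519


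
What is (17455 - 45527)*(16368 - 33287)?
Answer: 474950168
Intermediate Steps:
(17455 - 45527)*(16368 - 33287) = -28072*(-16919) = 474950168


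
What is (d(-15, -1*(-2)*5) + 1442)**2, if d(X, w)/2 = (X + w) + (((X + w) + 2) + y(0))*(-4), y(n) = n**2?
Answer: 2119936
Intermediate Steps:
d(X, w) = -16 - 6*X - 6*w (d(X, w) = 2*((X + w) + (((X + w) + 2) + 0**2)*(-4)) = 2*((X + w) + ((2 + X + w) + 0)*(-4)) = 2*((X + w) + (2 + X + w)*(-4)) = 2*((X + w) + (-8 - 4*X - 4*w)) = 2*(-8 - 3*X - 3*w) = -16 - 6*X - 6*w)
(d(-15, -1*(-2)*5) + 1442)**2 = ((-16 - 6*(-15) - 6*(-1*(-2))*5) + 1442)**2 = ((-16 + 90 - 12*5) + 1442)**2 = ((-16 + 90 - 6*10) + 1442)**2 = ((-16 + 90 - 60) + 1442)**2 = (14 + 1442)**2 = 1456**2 = 2119936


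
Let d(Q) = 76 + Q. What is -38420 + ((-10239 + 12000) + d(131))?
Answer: -36452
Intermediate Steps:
-38420 + ((-10239 + 12000) + d(131)) = -38420 + ((-10239 + 12000) + (76 + 131)) = -38420 + (1761 + 207) = -38420 + 1968 = -36452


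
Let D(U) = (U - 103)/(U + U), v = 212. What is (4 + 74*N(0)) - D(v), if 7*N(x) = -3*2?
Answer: -177147/2968 ≈ -59.686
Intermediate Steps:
N(x) = -6/7 (N(x) = (-3*2)/7 = (⅐)*(-6) = -6/7)
D(U) = (-103 + U)/(2*U) (D(U) = (-103 + U)/((2*U)) = (-103 + U)*(1/(2*U)) = (-103 + U)/(2*U))
(4 + 74*N(0)) - D(v) = (4 + 74*(-6/7)) - (-103 + 212)/(2*212) = (4 - 444/7) - 109/(2*212) = -416/7 - 1*109/424 = -416/7 - 109/424 = -177147/2968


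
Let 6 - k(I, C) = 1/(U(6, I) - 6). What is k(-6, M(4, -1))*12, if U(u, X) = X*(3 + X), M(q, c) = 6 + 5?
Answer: 71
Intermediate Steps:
M(q, c) = 11
k(I, C) = 6 - 1/(-6 + I*(3 + I)) (k(I, C) = 6 - 1/(I*(3 + I) - 6) = 6 - 1/(-6 + I*(3 + I)))
k(-6, M(4, -1))*12 = ((-37 + 6*(-6)*(3 - 6))/(-6 - 6*(3 - 6)))*12 = ((-37 + 6*(-6)*(-3))/(-6 - 6*(-3)))*12 = ((-37 + 108)/(-6 + 18))*12 = (71/12)*12 = 71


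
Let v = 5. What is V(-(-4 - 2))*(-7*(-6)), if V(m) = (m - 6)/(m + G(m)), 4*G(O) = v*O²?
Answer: 0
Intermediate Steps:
G(O) = 5*O²/4 (G(O) = (5*O²)/4 = 5*O²/4)
V(m) = (-6 + m)/(m + 5*m²/4) (V(m) = (m - 6)/(m + 5*m²/4) = (-6 + m)/(m + 5*m²/4))
V(-(-4 - 2))*(-7*(-6)) = (4*(-6 - (-4 - 2))/(((-(-4 - 2)))*(4 + 5*(-(-4 - 2)))))*(-7*(-6)) = (4*(-6 - 1*(-6))/(((-1*(-6)))*(4 + 5*(-1*(-6)))))*42 = (4*(-6 + 6)/(6*(4 + 5*6)))*42 = (4*(⅙)*0/(4 + 30))*42 = (4*(⅙)*0/34)*42 = (4*(⅙)*(1/34)*0)*42 = 0*42 = 0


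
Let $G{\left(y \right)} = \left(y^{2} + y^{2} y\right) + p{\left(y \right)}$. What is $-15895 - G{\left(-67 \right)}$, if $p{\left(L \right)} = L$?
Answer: $280446$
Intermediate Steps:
$G{\left(y \right)} = y + y^{2} + y^{3}$ ($G{\left(y \right)} = \left(y^{2} + y^{2} y\right) + y = \left(y^{2} + y^{3}\right) + y = y + y^{2} + y^{3}$)
$-15895 - G{\left(-67 \right)} = -15895 - - 67 \left(1 - 67 + \left(-67\right)^{2}\right) = -15895 - - 67 \left(1 - 67 + 4489\right) = -15895 - \left(-67\right) 4423 = -15895 - -296341 = -15895 + 296341 = 280446$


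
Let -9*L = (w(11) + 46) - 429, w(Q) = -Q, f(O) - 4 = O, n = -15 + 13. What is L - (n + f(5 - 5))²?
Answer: 358/9 ≈ 39.778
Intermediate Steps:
n = -2
f(O) = 4 + O
L = 394/9 (L = -((-1*11 + 46) - 429)/9 = -((-11 + 46) - 429)/9 = -(35 - 429)/9 = -⅑*(-394) = 394/9 ≈ 43.778)
L - (n + f(5 - 5))² = 394/9 - (-2 + (4 + (5 - 5)))² = 394/9 - (-2 + (4 + 0))² = 394/9 - (-2 + 4)² = 394/9 - 1*2² = 394/9 - 1*4 = 394/9 - 4 = 358/9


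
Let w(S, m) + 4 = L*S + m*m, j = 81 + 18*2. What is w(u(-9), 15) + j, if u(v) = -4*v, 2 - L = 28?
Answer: -598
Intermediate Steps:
L = -26 (L = 2 - 1*28 = 2 - 28 = -26)
j = 117 (j = 81 + 36 = 117)
w(S, m) = -4 + m² - 26*S (w(S, m) = -4 + (-26*S + m*m) = -4 + (-26*S + m²) = -4 + (m² - 26*S) = -4 + m² - 26*S)
w(u(-9), 15) + j = (-4 + 15² - (-104)*(-9)) + 117 = (-4 + 225 - 26*36) + 117 = (-4 + 225 - 936) + 117 = -715 + 117 = -598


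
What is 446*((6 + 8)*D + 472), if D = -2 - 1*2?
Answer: 185536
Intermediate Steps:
D = -4 (D = -2 - 2 = -4)
446*((6 + 8)*D + 472) = 446*((6 + 8)*(-4) + 472) = 446*(14*(-4) + 472) = 446*(-56 + 472) = 446*416 = 185536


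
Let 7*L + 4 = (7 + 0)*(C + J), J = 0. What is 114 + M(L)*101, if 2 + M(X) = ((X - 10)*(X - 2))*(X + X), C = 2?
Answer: 454616/343 ≈ 1325.4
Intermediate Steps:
L = 10/7 (L = -4/7 + ((7 + 0)*(2 + 0))/7 = -4/7 + (7*2)/7 = -4/7 + (⅐)*14 = -4/7 + 2 = 10/7 ≈ 1.4286)
M(X) = -2 + 2*X*(-10 + X)*(-2 + X) (M(X) = -2 + ((X - 10)*(X - 2))*(X + X) = -2 + ((-10 + X)*(-2 + X))*(2*X) = -2 + 2*X*(-10 + X)*(-2 + X))
114 + M(L)*101 = 114 + (-2 - 24*(10/7)² + 2*(10/7)³ + 40*(10/7))*101 = 114 + (-2 - 24*100/49 + 2*(1000/343) + 400/7)*101 = 114 + (-2 - 2400/49 + 2000/343 + 400/7)*101 = 114 + (4114/343)*101 = 114 + 415514/343 = 454616/343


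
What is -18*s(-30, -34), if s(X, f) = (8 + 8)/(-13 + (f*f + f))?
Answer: -288/1109 ≈ -0.25969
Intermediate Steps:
s(X, f) = 16/(-13 + f + f²) (s(X, f) = 16/(-13 + (f² + f)) = 16/(-13 + (f + f²)) = 16/(-13 + f + f²))
-18*s(-30, -34) = -288/(-13 - 34 + (-34)²) = -288/(-13 - 34 + 1156) = -288/1109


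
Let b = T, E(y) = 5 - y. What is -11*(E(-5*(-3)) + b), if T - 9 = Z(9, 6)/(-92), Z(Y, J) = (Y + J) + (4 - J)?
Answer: 1155/92 ≈ 12.554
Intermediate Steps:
Z(Y, J) = 4 + Y (Z(Y, J) = (J + Y) + (4 - J) = 4 + Y)
T = 815/92 (T = 9 + (4 + 9)/(-92) = 9 + 13*(-1/92) = 9 - 13/92 = 815/92 ≈ 8.8587)
b = 815/92 ≈ 8.8587
-11*(E(-5*(-3)) + b) = -11*((5 - (-5)*(-3)) + 815/92) = -11*((5 - 1*15) + 815/92) = -11*((5 - 15) + 815/92) = -11*(-10 + 815/92) = -11*(-105/92) = 1155/92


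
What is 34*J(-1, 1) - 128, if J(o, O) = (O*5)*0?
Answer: -128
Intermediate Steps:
J(o, O) = 0 (J(o, O) = (5*O)*0 = 0)
34*J(-1, 1) - 128 = 34*0 - 128 = 0 - 128 = -128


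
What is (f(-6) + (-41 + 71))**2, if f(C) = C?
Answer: 576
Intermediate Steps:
(f(-6) + (-41 + 71))**2 = (-6 + (-41 + 71))**2 = (-6 + 30)**2 = 24**2 = 576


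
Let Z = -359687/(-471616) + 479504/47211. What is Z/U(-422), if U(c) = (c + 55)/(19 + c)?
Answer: 97978545392663/8171424912192 ≈ 11.990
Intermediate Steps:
Z = 243122941421/22265462976 (Z = -359687*(-1/471616) + 479504*(1/47211) = 359687/471616 + 479504/47211 = 243122941421/22265462976 ≈ 10.919)
U(c) = (55 + c)/(19 + c)
Z/U(-422) = 243122941421/(22265462976*(((55 - 422)/(19 - 422)))) = 243122941421/(22265462976*((-367/(-403)))) = 243122941421/(22265462976*((-1/403*(-367)))) = 243122941421/(22265462976*(367/403)) = (243122941421/22265462976)*(403/367) = 97978545392663/8171424912192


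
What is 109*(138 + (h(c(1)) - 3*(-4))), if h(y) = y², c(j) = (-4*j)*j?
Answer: 18094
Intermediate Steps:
c(j) = -4*j²
109*(138 + (h(c(1)) - 3*(-4))) = 109*(138 + ((-4*1²)² - 3*(-4))) = 109*(138 + ((-4*1)² + 12)) = 109*(138 + ((-4)² + 12)) = 109*(138 + (16 + 12)) = 109*(138 + 28) = 109*166 = 18094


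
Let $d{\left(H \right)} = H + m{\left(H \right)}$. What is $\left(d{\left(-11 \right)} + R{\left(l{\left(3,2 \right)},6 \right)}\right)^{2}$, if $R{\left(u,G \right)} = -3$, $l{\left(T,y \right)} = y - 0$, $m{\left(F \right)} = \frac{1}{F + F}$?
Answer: $\frac{95481}{484} \approx 197.27$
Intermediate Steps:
$m{\left(F \right)} = \frac{1}{2 F}$
$l{\left(T,y \right)} = y$ ($l{\left(T,y \right)} = y + 0 = y$)
$d{\left(H \right)} = H + \frac{1}{2 H}$
$\left(d{\left(-11 \right)} + R{\left(l{\left(3,2 \right)},6 \right)}\right)^{2} = \left(\left(-11 + \frac{1}{2 \left(-11\right)}\right) - 3\right)^{2} = \left(\left(-11 + \frac{1}{2} \left(- \frac{1}{11}\right)\right) - 3\right)^{2} = \left(\left(-11 - \frac{1}{22}\right) - 3\right)^{2} = \left(- \frac{243}{22} - 3\right)^{2} = \left(- \frac{309}{22}\right)^{2} = \frac{95481}{484}$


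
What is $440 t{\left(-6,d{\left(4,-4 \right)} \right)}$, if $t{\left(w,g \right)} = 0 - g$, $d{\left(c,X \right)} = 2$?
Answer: $-880$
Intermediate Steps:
$t{\left(w,g \right)} = - g$
$440 t{\left(-6,d{\left(4,-4 \right)} \right)} = 440 \left(\left(-1\right) 2\right) = 440 \left(-2\right) = -880$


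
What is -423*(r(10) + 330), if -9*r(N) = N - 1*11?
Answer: -139637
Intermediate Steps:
r(N) = 11/9 - N/9 (r(N) = -(N - 1*11)/9 = -(N - 11)/9 = -(-11 + N)/9 = 11/9 - N/9)
-423*(r(10) + 330) = -423*((11/9 - 1/9*10) + 330) = -423*((11/9 - 10/9) + 330) = -423*(1/9 + 330) = -423*2971/9 = -139637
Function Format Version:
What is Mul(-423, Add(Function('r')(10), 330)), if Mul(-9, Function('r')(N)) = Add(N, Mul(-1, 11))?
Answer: -139637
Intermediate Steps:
Function('r')(N) = Add(Rational(11, 9), Mul(Rational(-1, 9), N)) (Function('r')(N) = Mul(Rational(-1, 9), Add(N, Mul(-1, 11))) = Mul(Rational(-1, 9), Add(N, -11)) = Mul(Rational(-1, 9), Add(-11, N)) = Add(Rational(11, 9), Mul(Rational(-1, 9), N)))
Mul(-423, Add(Function('r')(10), 330)) = Mul(-423, Add(Add(Rational(11, 9), Mul(Rational(-1, 9), 10)), 330)) = Mul(-423, Add(Add(Rational(11, 9), Rational(-10, 9)), 330)) = Mul(-423, Add(Rational(1, 9), 330)) = Mul(-423, Rational(2971, 9)) = -139637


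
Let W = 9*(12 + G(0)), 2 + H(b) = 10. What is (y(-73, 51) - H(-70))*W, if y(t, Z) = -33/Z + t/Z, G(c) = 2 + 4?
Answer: -27756/17 ≈ -1632.7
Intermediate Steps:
H(b) = 8 (H(b) = -2 + 10 = 8)
G(c) = 6
W = 162 (W = 9*(12 + 6) = 9*18 = 162)
(y(-73, 51) - H(-70))*W = ((-33 - 73)/51 - 1*8)*162 = ((1/51)*(-106) - 8)*162 = (-106/51 - 8)*162 = -514/51*162 = -27756/17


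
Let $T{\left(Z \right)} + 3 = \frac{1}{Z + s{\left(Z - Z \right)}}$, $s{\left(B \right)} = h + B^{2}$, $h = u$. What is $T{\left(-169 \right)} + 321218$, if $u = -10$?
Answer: $\frac{57497484}{179} \approx 3.2122 \cdot 10^{5}$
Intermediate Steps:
$h = -10$
$s{\left(B \right)} = -10 + B^{2}$
$T{\left(Z \right)} = -3 + \frac{1}{-10 + Z}$ ($T{\left(Z \right)} = -3 + \frac{1}{Z + \left(-10 + \left(Z - Z\right)^{2}\right)} = -3 + \frac{1}{Z - \left(10 - 0^{2}\right)} = -3 + \frac{1}{Z + \left(-10 + 0\right)} = -3 + \frac{1}{Z - 10} = -3 + \frac{1}{-10 + Z}$)
$T{\left(-169 \right)} + 321218 = \frac{-31 + 3 \left(-169\right)}{10 - -169} + 321218 = \frac{-31 - 507}{10 + 169} + 321218 = \frac{1}{179} \left(-538\right) + 321218 = - \frac{538}{179} + 321218 = \frac{57497484}{179}$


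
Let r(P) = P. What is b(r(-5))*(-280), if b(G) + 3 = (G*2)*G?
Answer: -13160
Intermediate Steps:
b(G) = -3 + 2*G**2 (b(G) = -3 + (G*2)*G = -3 + (2*G)*G = -3 + 2*G**2)
b(r(-5))*(-280) = (-3 + 2*(-5)**2)*(-280) = (-3 + 2*25)*(-280) = (-3 + 50)*(-280) = 47*(-280) = -13160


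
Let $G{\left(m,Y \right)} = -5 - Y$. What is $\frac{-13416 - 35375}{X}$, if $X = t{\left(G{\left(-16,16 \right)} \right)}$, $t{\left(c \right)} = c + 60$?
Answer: $- \frac{48791}{39} \approx -1251.1$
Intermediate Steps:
$t{\left(c \right)} = 60 + c$
$X = 39$ ($X = 60 - 21 = 39$)
$\frac{-13416 - 35375}{X} = \frac{-13416 - 35375}{39} = \left(-48791\right) \frac{1}{39} = - \frac{48791}{39}$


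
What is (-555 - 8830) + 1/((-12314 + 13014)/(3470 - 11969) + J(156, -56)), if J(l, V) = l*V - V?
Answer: -692350416199/73772020 ≈ -9385.0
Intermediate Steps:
J(l, V) = -V + V*l (J(l, V) = V*l - V = -V + V*l)
(-555 - 8830) + 1/((-12314 + 13014)/(3470 - 11969) + J(156, -56)) = (-555 - 8830) + 1/((-12314 + 13014)/(3470 - 11969) - 56*(-1 + 156)) = -9385 + 1/(700/(-8499) - 56*155) = -9385 + 1/(700*(-1/8499) - 8680) = -9385 + 1/(-700/8499 - 8680) = -9385 + 1/(-73772020/8499) = -9385 - 8499/73772020 = -692350416199/73772020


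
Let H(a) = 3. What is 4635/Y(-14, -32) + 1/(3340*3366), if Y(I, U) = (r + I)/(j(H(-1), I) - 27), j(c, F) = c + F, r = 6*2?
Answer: 990065478601/11242440 ≈ 88065.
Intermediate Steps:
r = 12
j(c, F) = F + c
Y(I, U) = (12 + I)/(-24 + I) (Y(I, U) = (12 + I)/((I + 3) - 27) = (12 + I)/((3 + I) - 27) = (12 + I)/(-24 + I))
4635/Y(-14, -32) + 1/(3340*3366) = 4635/(((12 - 14)/(-24 - 14))) + 1/(3340*3366) = 4635/((-2/(-38))) + (1/3340)*(1/3366) = 4635/((-1/38*(-2))) + 1/11242440 = 4635/(1/19) + 1/11242440 = 4635*19 + 1/11242440 = 88065 + 1/11242440 = 990065478601/11242440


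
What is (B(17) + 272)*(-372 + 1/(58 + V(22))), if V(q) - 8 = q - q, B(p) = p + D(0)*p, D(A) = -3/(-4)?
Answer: -29633057/264 ≈ -1.1225e+5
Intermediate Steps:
D(A) = 3/4 (D(A) = -3*(-1/4) = 3/4)
B(p) = 7*p/4 (B(p) = p + 3*p/4 = 7*p/4)
V(q) = 8 (V(q) = 8 + (q - q) = 8 + 0 = 8)
(B(17) + 272)*(-372 + 1/(58 + V(22))) = ((7/4)*17 + 272)*(-372 + 1/(58 + 8)) = (119/4 + 272)*(-372 + 1/66) = 1207*(-372 + 1/66)/4 = (1207/4)*(-24551/66) = -29633057/264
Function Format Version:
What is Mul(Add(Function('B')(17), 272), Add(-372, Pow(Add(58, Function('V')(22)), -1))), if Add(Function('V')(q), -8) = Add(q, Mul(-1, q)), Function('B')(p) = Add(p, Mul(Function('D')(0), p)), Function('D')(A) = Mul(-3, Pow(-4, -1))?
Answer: Rational(-29633057, 264) ≈ -1.1225e+5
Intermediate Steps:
Function('D')(A) = Rational(3, 4) (Function('D')(A) = Mul(-3, Rational(-1, 4)) = Rational(3, 4))
Function('B')(p) = Mul(Rational(7, 4), p) (Function('B')(p) = Add(p, Mul(Rational(3, 4), p)) = Mul(Rational(7, 4), p))
Function('V')(q) = 8 (Function('V')(q) = Add(8, Add(q, Mul(-1, q))) = Add(8, 0) = 8)
Mul(Add(Function('B')(17), 272), Add(-372, Pow(Add(58, Function('V')(22)), -1))) = Mul(Add(Mul(Rational(7, 4), 17), 272), Add(-372, Pow(Add(58, 8), -1))) = Mul(Add(Rational(119, 4), 272), Add(-372, Pow(66, -1))) = Mul(Rational(1207, 4), Add(-372, Rational(1, 66))) = Mul(Rational(1207, 4), Rational(-24551, 66)) = Rational(-29633057, 264)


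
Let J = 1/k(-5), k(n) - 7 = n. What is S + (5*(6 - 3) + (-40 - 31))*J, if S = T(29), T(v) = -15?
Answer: -43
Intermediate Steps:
k(n) = 7 + n
S = -15
J = ½ (J = 1/(7 - 5) = 1/2 = ½ ≈ 0.50000)
S + (5*(6 - 3) + (-40 - 31))*J = -15 + (5*(6 - 3) + (-40 - 31))*(½) = -15 + (5*3 - 71)*(½) = -15 + (15 - 71)*(½) = -15 - 56*½ = -15 - 28 = -43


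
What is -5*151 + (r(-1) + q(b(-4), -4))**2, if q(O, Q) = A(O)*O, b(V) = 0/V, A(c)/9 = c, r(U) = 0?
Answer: -755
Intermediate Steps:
A(c) = 9*c
b(V) = 0
q(O, Q) = 9*O**2 (q(O, Q) = (9*O)*O = 9*O**2)
-5*151 + (r(-1) + q(b(-4), -4))**2 = -5*151 + (0 + 9*0**2)**2 = -755 + (0 + 9*0)**2 = -755 + (0 + 0)**2 = -755 + 0**2 = -755 + 0 = -755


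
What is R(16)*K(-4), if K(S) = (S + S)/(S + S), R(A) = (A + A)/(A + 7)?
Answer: 32/23 ≈ 1.3913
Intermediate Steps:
R(A) = 2*A/(7 + A) (R(A) = (2*A)/(7 + A) = 2*A/(7 + A))
K(S) = 1 (K(S) = (2*S)/((2*S)) = (2*S)*(1/(2*S)) = 1)
R(16)*K(-4) = (2*16/(7 + 16))*1 = (2*16/23)*1 = (2*16*(1/23))*1 = (32/23)*1 = 32/23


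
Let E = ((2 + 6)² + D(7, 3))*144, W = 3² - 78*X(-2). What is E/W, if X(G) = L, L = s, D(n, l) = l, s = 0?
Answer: 1072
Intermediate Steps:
L = 0
X(G) = 0
W = 9 (W = 3² - 78*0 = 9 + 0 = 9)
E = 9648 (E = ((2 + 6)² + 3)*144 = (8² + 3)*144 = (64 + 3)*144 = 67*144 = 9648)
E/W = 9648/9 = 9648*(⅑) = 1072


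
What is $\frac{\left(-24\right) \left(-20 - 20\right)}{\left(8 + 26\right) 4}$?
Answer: $\frac{120}{17} \approx 7.0588$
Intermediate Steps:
$\frac{\left(-24\right) \left(-20 - 20\right)}{\left(8 + 26\right) 4} = \frac{\left(-24\right) \left(-40\right)}{34 \cdot 4} = \frac{960}{136} = 960 \cdot \frac{1}{136} = \frac{120}{17}$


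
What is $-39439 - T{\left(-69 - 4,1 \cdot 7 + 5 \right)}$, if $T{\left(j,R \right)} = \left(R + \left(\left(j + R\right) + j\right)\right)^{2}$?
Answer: $-54323$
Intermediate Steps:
$T{\left(j,R \right)} = \left(2 R + 2 j\right)^{2}$ ($T{\left(j,R \right)} = \left(R + \left(\left(R + j\right) + j\right)\right)^{2} = \left(R + \left(R + 2 j\right)\right)^{2} = \left(2 R + 2 j\right)^{2}$)
$-39439 - T{\left(-69 - 4,1 \cdot 7 + 5 \right)} = -39439 - 4 \left(\left(1 \cdot 7 + 5\right) - 73\right)^{2} = -39439 - 4 \left(\left(7 + 5\right) - 73\right)^{2} = -39439 - 4 \left(12 - 73\right)^{2} = -39439 - 4 \left(-61\right)^{2} = -39439 - 4 \cdot 3721 = -39439 - 14884 = -54323$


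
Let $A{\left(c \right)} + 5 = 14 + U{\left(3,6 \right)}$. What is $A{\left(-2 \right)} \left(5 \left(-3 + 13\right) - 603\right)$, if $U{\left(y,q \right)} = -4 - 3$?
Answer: $-1106$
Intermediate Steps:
$U{\left(y,q \right)} = -7$ ($U{\left(y,q \right)} = -4 - 3 = -7$)
$A{\left(c \right)} = 2$ ($A{\left(c \right)} = -5 + \left(14 - 7\right) = -5 + 7 = 2$)
$A{\left(-2 \right)} \left(5 \left(-3 + 13\right) - 603\right) = 2 \left(5 \left(-3 + 13\right) - 603\right) = 2 \left(5 \cdot 10 - 603\right) = 2 \left(50 - 603\right) = 2 \left(-553\right) = -1106$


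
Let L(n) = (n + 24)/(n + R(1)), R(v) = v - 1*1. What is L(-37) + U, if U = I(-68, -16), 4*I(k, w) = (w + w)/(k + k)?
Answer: 258/629 ≈ 0.41017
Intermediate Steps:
R(v) = -1 + v (R(v) = v - 1 = -1 + v)
L(n) = (24 + n)/n (L(n) = (n + 24)/(n + (-1 + 1)) = (24 + n)/(n + 0) = (24 + n)/n)
I(k, w) = w/(4*k) (I(k, w) = ((w + w)/(k + k))/4 = ((2*w)/((2*k)))/4 = ((2*w)*(1/(2*k)))/4 = (w/k)/4 = w/(4*k))
U = 1/17 (U = (¼)*(-16)/(-68) = (¼)*(-16)*(-1/68) = 1/17 ≈ 0.058824)
L(-37) + U = (24 - 37)/(-37) + 1/17 = -1/37*(-13) + 1/17 = 13/37 + 1/17 = 258/629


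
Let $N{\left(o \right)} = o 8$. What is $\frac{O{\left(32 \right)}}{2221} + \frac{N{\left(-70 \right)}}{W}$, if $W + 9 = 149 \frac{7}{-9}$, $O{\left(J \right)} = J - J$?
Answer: $\frac{1260}{281} \approx 4.484$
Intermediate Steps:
$O{\left(J \right)} = 0$
$W = - \frac{1124}{9}$ ($W = -9 + 149 \frac{7}{-9} = -9 + 149 \cdot 7 \left(- \frac{1}{9}\right) = -9 + 149 \left(- \frac{7}{9}\right) = -9 - \frac{1043}{9} = - \frac{1124}{9} \approx -124.89$)
$N{\left(o \right)} = 8 o$
$\frac{O{\left(32 \right)}}{2221} + \frac{N{\left(-70 \right)}}{W} = \frac{0}{2221} + \frac{8 \left(-70\right)}{- \frac{1124}{9}} = 0 \cdot \frac{1}{2221} - - \frac{1260}{281} = 0 + \frac{1260}{281} = \frac{1260}{281}$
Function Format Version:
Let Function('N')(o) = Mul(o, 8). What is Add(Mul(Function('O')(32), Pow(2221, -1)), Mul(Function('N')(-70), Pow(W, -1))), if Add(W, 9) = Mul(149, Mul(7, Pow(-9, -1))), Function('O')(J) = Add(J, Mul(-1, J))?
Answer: Rational(1260, 281) ≈ 4.4840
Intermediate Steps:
Function('O')(J) = 0
W = Rational(-1124, 9) (W = Add(-9, Mul(149, Mul(7, Pow(-9, -1)))) = Add(-9, Mul(149, Mul(7, Rational(-1, 9)))) = Add(-9, Mul(149, Rational(-7, 9))) = Add(-9, Rational(-1043, 9)) = Rational(-1124, 9) ≈ -124.89)
Function('N')(o) = Mul(8, o)
Add(Mul(Function('O')(32), Pow(2221, -1)), Mul(Function('N')(-70), Pow(W, -1))) = Add(Mul(0, Pow(2221, -1)), Mul(Mul(8, -70), Pow(Rational(-1124, 9), -1))) = Add(Mul(0, Rational(1, 2221)), Mul(-560, Rational(-9, 1124))) = Add(0, Rational(1260, 281)) = Rational(1260, 281)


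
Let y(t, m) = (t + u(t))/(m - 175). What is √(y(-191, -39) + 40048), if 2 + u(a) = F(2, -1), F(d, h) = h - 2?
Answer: √458520038/107 ≈ 200.12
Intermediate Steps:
F(d, h) = -2 + h
u(a) = -5 (u(a) = -2 + (-2 - 1) = -2 - 3 = -5)
y(t, m) = (-5 + t)/(-175 + m) (y(t, m) = (t - 5)/(m - 175) = (-5 + t)/(-175 + m))
√(y(-191, -39) + 40048) = √((-5 - 191)/(-175 - 39) + 40048) = √(-196/(-214) + 40048) = √(-1/214*(-196) + 40048) = √(98/107 + 40048) = √(4285234/107) = √458520038/107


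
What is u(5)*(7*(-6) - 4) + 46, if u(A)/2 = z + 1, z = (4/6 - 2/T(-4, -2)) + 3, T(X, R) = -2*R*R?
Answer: -1219/3 ≈ -406.33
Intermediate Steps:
T(X, R) = -2*R²
z = 47/12 (z = (4/6 - 2/((-2*(-2)²))) + 3 = (4*(⅙) - 2/((-2*4))) + 3 = (⅔ - 2/(-8)) + 3 = (⅔ - 2*(-⅛)) + 3 = (⅔ + ¼) + 3 = 11/12 + 3 = 47/12 ≈ 3.9167)
u(A) = 59/6 (u(A) = 2*(47/12 + 1) = 2*(59/12) = 59/6)
u(5)*(7*(-6) - 4) + 46 = 59*(7*(-6) - 4)/6 + 46 = 59*(-42 - 4)/6 + 46 = (59/6)*(-46) + 46 = -1357/3 + 46 = -1219/3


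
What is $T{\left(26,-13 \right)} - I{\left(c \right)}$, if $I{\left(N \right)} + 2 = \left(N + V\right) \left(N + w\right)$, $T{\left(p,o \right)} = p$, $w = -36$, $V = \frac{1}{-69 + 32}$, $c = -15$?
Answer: $- \frac{27320}{37} \approx -738.38$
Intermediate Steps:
$V = - \frac{1}{37}$ ($V = \frac{1}{-37} = - \frac{1}{37} \approx -0.027027$)
$I{\left(N \right)} = -2 + \left(-36 + N\right) \left(- \frac{1}{37} + N\right)$ ($I{\left(N \right)} = -2 + \left(N - \frac{1}{37}\right) \left(N - 36\right) = -2 + \left(- \frac{1}{37} + N\right) \left(-36 + N\right) = -2 + \left(-36 + N\right) \left(- \frac{1}{37} + N\right)$)
$T{\left(26,-13 \right)} - I{\left(c \right)} = 26 - \left(- \frac{38}{37} + \left(-15\right)^{2} - - \frac{19995}{37}\right) = 26 - \left(- \frac{38}{37} + 225 + \frac{19995}{37}\right) = 26 - \frac{28282}{37} = - \frac{27320}{37}$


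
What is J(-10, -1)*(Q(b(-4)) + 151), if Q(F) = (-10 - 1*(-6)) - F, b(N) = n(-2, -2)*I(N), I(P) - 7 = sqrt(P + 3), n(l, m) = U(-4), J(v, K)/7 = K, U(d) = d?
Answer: -1225 - 28*I ≈ -1225.0 - 28.0*I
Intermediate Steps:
J(v, K) = 7*K
n(l, m) = -4
I(P) = 7 + sqrt(3 + P) (I(P) = 7 + sqrt(P + 3) = 7 + sqrt(3 + P))
b(N) = -28 - 4*sqrt(3 + N) (b(N) = -4*(7 + sqrt(3 + N)) = -28 - 4*sqrt(3 + N))
Q(F) = -4 - F (Q(F) = (-10 + 6) - F = -4 - F)
J(-10, -1)*(Q(b(-4)) + 151) = (7*(-1))*((-4 - (-28 - 4*sqrt(3 - 4))) + 151) = -7*((-4 - (-28 - 4*I)) + 151) = -7*((-4 + (28 + 4*I)) + 151) = -7*((24 + 4*I) + 151) = -7*(175 + 4*I) = -1225 - 28*I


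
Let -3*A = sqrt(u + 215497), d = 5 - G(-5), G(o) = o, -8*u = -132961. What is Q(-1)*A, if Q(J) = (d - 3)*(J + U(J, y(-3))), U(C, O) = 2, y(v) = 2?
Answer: -7*sqrt(3713874)/12 ≈ -1124.2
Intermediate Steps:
u = 132961/8 (u = -1/8*(-132961) = 132961/8 ≈ 16620.)
d = 10 (d = 5 - 1*(-5) = 5 + 5 = 10)
A = -sqrt(3713874)/12 (A = -sqrt(132961/8 + 215497)/3 = -sqrt(3713874)/12 ≈ -160.60)
Q(J) = 14 + 7*J (Q(J) = (10 - 3)*(J + 2) = 7*(2 + J) = 14 + 7*J)
Q(-1)*A = (14 + 7*(-1))*(-sqrt(3713874)/12) = (14 - 7)*(-sqrt(3713874)/12) = 7*(-sqrt(3713874)/12) = -7*sqrt(3713874)/12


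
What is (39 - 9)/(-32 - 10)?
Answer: -5/7 ≈ -0.71429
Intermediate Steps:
(39 - 9)/(-32 - 10) = 30/(-42) = 30*(-1/42) = -5/7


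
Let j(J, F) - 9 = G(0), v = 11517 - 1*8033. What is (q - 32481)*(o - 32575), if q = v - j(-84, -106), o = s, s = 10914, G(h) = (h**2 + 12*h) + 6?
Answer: 628428932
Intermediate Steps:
v = 3484 (v = 11517 - 8033 = 3484)
G(h) = 6 + h**2 + 12*h
j(J, F) = 15 (j(J, F) = 9 + (6 + 0**2 + 12*0) = 9 + (6 + 0 + 0) = 9 + 6 = 15)
o = 10914
q = 3469 (q = 3484 - 1*15 = 3484 - 15 = 3469)
(q - 32481)*(o - 32575) = (3469 - 32481)*(10914 - 32575) = -29012*(-21661) = 628428932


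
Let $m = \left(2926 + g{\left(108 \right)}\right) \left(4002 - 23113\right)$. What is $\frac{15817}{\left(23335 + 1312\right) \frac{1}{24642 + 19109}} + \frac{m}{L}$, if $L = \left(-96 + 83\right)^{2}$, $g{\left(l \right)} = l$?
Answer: $- \frac{1312151813955}{4165343} \approx -3.1502 \cdot 10^{5}$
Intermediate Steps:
$m = -57982774$ ($m = \left(2926 + 108\right) \left(4002 - 23113\right) = 3034 \left(-19111\right) = -57982774$)
$L = 169$ ($L = \left(-13\right)^{2} = 169$)
$\frac{15817}{\left(23335 + 1312\right) \frac{1}{24642 + 19109}} + \frac{m}{L} = \frac{15817}{\left(23335 + 1312\right) \frac{1}{24642 + 19109}} - \frac{57982774}{169} = \frac{15817}{24647 \cdot \frac{1}{43751}} - \frac{57982774}{169} = \frac{15817}{\frac{24647}{43751}} - \frac{57982774}{169} = 15817 \cdot \frac{43751}{24647} - \frac{57982774}{169} = \frac{692009567}{24647} - \frac{57982774}{169} = - \frac{1312151813955}{4165343}$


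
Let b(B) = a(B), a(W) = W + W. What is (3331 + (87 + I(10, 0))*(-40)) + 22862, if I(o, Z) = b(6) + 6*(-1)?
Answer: 22473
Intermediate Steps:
a(W) = 2*W
b(B) = 2*B
I(o, Z) = 6 (I(o, Z) = 2*6 + 6*(-1) = 12 - 6 = 6)
(3331 + (87 + I(10, 0))*(-40)) + 22862 = (3331 + (87 + 6)*(-40)) + 22862 = (3331 + 93*(-40)) + 22862 = (3331 - 3720) + 22862 = -389 + 22862 = 22473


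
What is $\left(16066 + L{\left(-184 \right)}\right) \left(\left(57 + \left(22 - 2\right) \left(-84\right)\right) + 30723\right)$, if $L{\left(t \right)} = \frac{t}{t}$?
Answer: $467549700$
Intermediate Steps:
$L{\left(t \right)} = 1$
$\left(16066 + L{\left(-184 \right)}\right) \left(\left(57 + \left(22 - 2\right) \left(-84\right)\right) + 30723\right) = \left(16066 + 1\right) \left(\left(57 + \left(22 - 2\right) \left(-84\right)\right) + 30723\right) = 16067 \left(\left(57 + 20 \left(-84\right)\right) + 30723\right) = 16067 \left(\left(57 - 1680\right) + 30723\right) = 16067 \left(-1623 + 30723\right) = 16067 \cdot 29100 = 467549700$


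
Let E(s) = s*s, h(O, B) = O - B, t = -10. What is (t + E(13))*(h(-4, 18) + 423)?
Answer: 63759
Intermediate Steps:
E(s) = s²
(t + E(13))*(h(-4, 18) + 423) = (-10 + 13²)*((-4 - 1*18) + 423) = (-10 + 169)*((-4 - 18) + 423) = 159*(-22 + 423) = 159*401 = 63759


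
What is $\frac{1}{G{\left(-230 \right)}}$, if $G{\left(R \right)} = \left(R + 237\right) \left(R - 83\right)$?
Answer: $- \frac{1}{2191} \approx -0.00045641$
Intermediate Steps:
$G{\left(R \right)} = \left(-83 + R\right) \left(237 + R\right)$ ($G{\left(R \right)} = \left(237 + R\right) \left(-83 + R\right) = \left(-83 + R\right) \left(237 + R\right)$)
$\frac{1}{G{\left(-230 \right)}} = \frac{1}{-19671 + \left(-230\right)^{2} + 154 \left(-230\right)} = \frac{1}{-19671 + 52900 - 35420} = \frac{1}{-2191} = - \frac{1}{2191}$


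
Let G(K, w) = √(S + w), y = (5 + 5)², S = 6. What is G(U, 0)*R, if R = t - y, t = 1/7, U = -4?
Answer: -699*√6/7 ≈ -244.60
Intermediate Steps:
y = 100 (y = 10² = 100)
t = ⅐ ≈ 0.14286
G(K, w) = √(6 + w)
R = -699/7 (R = ⅐ - 1*100 = ⅐ - 100 = -699/7 ≈ -99.857)
G(U, 0)*R = √(6 + 0)*(-699/7) = √6*(-699/7) = -699*√6/7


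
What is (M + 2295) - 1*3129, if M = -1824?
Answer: -2658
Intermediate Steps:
(M + 2295) - 1*3129 = (-1824 + 2295) - 1*3129 = 471 - 3129 = -2658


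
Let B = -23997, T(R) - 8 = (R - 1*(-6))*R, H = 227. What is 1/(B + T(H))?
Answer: 1/28902 ≈ 3.4600e-5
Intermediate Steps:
T(R) = 8 + R*(6 + R) (T(R) = 8 + (R - 1*(-6))*R = 8 + (R + 6)*R = 8 + (6 + R)*R = 8 + R*(6 + R))
1/(B + T(H)) = 1/(-23997 + (8 + 227**2 + 6*227)) = 1/(-23997 + (8 + 51529 + 1362)) = 1/(-23997 + 52899) = 1/28902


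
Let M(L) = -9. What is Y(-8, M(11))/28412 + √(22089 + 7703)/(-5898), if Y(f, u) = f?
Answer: -2/7103 - 14*√38/2949 ≈ -0.029546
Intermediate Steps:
Y(-8, M(11))/28412 + √(22089 + 7703)/(-5898) = -8/28412 + √(22089 + 7703)/(-5898) = -8*1/28412 + √29792*(-1/5898) = -2/7103 + (28*√38)*(-1/5898) = -2/7103 - 14*√38/2949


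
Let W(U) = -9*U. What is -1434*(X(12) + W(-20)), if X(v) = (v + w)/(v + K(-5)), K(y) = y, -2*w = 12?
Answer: -1815444/7 ≈ -2.5935e+5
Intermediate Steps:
w = -6 (w = -½*12 = -6)
X(v) = (-6 + v)/(-5 + v) (X(v) = (v - 6)/(v - 5) = (-6 + v)/(-5 + v))
-1434*(X(12) + W(-20)) = -1434*((-6 + 12)/(-5 + 12) - 9*(-20)) = -1434*(6/7 + 180) = -1434*1266/7 = -1815444/7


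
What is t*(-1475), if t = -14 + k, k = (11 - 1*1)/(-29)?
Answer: 613600/29 ≈ 21159.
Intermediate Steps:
k = -10/29 (k = (11 - 1)*(-1/29) = 10*(-1/29) = -10/29 ≈ -0.34483)
t = -416/29 (t = -14 - 10/29 = -416/29 ≈ -14.345)
t*(-1475) = -416/29*(-1475) = 613600/29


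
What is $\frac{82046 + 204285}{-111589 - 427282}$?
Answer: $- \frac{286331}{538871} \approx -0.53135$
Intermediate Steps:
$\frac{82046 + 204285}{-111589 - 427282} = \frac{286331}{-111589 - 427282} = \frac{286331}{-538871} = 286331 \left(- \frac{1}{538871}\right) = - \frac{286331}{538871}$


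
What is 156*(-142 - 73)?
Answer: -33540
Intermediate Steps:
156*(-142 - 73) = 156*(-215) = -33540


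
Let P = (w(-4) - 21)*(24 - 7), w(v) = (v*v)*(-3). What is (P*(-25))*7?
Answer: 205275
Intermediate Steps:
w(v) = -3*v**2 (w(v) = v**2*(-3) = -3*v**2)
P = -1173 (P = (-3*(-4)**2 - 21)*(24 - 7) = (-3*16 - 21)*17 = (-48 - 21)*17 = -69*17 = -1173)
(P*(-25))*7 = -1173*(-25)*7 = 29325*7 = 205275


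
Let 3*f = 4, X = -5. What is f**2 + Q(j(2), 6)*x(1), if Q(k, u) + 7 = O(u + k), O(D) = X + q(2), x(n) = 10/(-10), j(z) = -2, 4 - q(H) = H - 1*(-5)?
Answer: 151/9 ≈ 16.778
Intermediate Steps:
f = 4/3 (f = (1/3)*4 = 4/3 ≈ 1.3333)
q(H) = -1 - H (q(H) = 4 - (H - 1*(-5)) = 4 - (H + 5) = 4 - (5 + H) = 4 + (-5 - H) = -1 - H)
x(n) = -1 (x(n) = 10*(-1/10) = -1)
O(D) = -8 (O(D) = -5 + (-1 - 1*2) = -5 + (-1 - 2) = -5 - 3 = -8)
Q(k, u) = -15 (Q(k, u) = -7 - 8 = -15)
f**2 + Q(j(2), 6)*x(1) = (4/3)**2 - 15*(-1) = 16/9 + 15 = 151/9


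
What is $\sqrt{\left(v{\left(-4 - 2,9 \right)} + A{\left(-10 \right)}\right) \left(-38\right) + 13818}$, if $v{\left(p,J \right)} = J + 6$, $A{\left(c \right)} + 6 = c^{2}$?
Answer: $2 \sqrt{2419} \approx 98.367$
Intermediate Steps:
$A{\left(c \right)} = -6 + c^{2}$
$v{\left(p,J \right)} = 6 + J$
$\sqrt{\left(v{\left(-4 - 2,9 \right)} + A{\left(-10 \right)}\right) \left(-38\right) + 13818} = \sqrt{\left(\left(6 + 9\right) - \left(6 - \left(-10\right)^{2}\right)\right) \left(-38\right) + 13818} = \sqrt{\left(15 + \left(-6 + 100\right)\right) \left(-38\right) + 13818} = \sqrt{\left(15 + 94\right) \left(-38\right) + 13818} = \sqrt{109 \left(-38\right) + 13818} = \sqrt{-4142 + 13818} = \sqrt{9676} = 2 \sqrt{2419}$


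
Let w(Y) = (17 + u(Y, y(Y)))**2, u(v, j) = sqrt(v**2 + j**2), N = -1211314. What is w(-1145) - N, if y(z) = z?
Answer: 3833653 + 38930*sqrt(2) ≈ 3.8887e+6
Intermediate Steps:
u(v, j) = sqrt(j**2 + v**2)
w(Y) = (17 + sqrt(2)*sqrt(Y**2))**2 (w(Y) = (17 + sqrt(Y**2 + Y**2))**2 = (17 + sqrt(2*Y**2))**2 = (17 + sqrt(2)*sqrt(Y**2))**2)
w(-1145) - N = (17 + sqrt(2)*sqrt((-1145)**2))**2 - 1*(-1211314) = (17 + sqrt(2)*sqrt(1311025))**2 + 1211314 = (17 + sqrt(2)*1145)**2 + 1211314 = (17 + 1145*sqrt(2))**2 + 1211314 = 1211314 + (17 + 1145*sqrt(2))**2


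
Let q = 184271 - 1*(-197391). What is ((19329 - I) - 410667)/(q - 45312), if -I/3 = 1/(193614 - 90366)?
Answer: -13468288607/11575821600 ≈ -1.1635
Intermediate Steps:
I = -1/34416 (I = -3/(193614 - 90366) = -3/103248 = -3*1/103248 = -1/34416 ≈ -2.9056e-5)
q = 381662 (q = 184271 + 197391 = 381662)
((19329 - I) - 410667)/(q - 45312) = ((19329 - 1*(-1/34416)) - 410667)/(381662 - 45312) = ((19329 + 1/34416) - 410667)/336350 = (665226865/34416 - 410667)*(1/336350) = -13468288607/34416*1/336350 = -13468288607/11575821600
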